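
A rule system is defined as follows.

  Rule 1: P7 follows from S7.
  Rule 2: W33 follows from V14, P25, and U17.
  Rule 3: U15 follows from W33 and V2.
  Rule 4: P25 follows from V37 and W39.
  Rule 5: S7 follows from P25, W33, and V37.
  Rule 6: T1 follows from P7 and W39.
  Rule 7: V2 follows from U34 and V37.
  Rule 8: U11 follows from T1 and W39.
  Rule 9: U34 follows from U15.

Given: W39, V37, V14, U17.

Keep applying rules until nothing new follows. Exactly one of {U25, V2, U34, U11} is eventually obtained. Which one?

U11

From V37 and W39, Rule 4 gives P25.
V14, P25, and U17 hold, so W33 follows (Rule 2).
From P25, W33, and V37, Rule 5 gives S7.
S7 holds, so P7 follows (Rule 1).
From P7 and W39, Rule 6 gives T1.
T1 and W39 hold, so U11 follows (Rule 8).
No rule produces U25, and it is not given. V2 would need U34 and V37 (Rule 7), but U34 is never established. U34 would need U15 (Rule 9), but U15 is never established.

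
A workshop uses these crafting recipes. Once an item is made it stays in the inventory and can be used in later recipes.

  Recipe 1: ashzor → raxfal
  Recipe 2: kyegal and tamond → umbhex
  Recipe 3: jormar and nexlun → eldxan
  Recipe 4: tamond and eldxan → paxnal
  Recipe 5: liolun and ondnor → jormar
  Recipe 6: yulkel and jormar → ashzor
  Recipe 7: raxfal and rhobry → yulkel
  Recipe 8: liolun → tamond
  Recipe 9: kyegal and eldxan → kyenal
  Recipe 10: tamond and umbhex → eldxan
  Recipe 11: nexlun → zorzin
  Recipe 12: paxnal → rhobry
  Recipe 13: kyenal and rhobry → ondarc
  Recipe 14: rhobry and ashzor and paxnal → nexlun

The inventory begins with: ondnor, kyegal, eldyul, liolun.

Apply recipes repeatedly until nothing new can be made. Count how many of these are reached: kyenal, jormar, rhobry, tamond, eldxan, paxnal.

6

Using Recipe 8, liolun makes tamond.
Using Recipe 5, liolun and ondnor make jormar.
Using Recipe 2, kyegal and tamond make umbhex.
Using Recipe 10, tamond and umbhex make eldxan.
kyegal and eldxan → kyenal (Recipe 9).
Using Recipe 4, tamond and eldxan make paxnal.
paxnal → rhobry (Recipe 12).
kyenal: reached.
jormar: reached.
rhobry: reached.
tamond: reached.
eldxan: reached.
paxnal: reached.
All 6 are reached.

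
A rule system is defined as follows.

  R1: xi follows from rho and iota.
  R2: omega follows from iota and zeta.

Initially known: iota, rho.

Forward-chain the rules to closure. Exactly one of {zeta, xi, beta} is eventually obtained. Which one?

rho and iota hold, so xi follows (R1).
No rule produces beta, and it is not given. No rule produces zeta, and it is not given.

xi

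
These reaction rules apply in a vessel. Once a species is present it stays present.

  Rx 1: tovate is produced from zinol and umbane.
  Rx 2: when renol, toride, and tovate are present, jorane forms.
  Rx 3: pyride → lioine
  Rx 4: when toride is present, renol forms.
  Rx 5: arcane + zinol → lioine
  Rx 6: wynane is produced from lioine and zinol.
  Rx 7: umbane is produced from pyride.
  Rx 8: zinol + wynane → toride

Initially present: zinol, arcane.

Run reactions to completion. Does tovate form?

No

tovate would need zinol and umbane (Rx 1), but umbane never forms.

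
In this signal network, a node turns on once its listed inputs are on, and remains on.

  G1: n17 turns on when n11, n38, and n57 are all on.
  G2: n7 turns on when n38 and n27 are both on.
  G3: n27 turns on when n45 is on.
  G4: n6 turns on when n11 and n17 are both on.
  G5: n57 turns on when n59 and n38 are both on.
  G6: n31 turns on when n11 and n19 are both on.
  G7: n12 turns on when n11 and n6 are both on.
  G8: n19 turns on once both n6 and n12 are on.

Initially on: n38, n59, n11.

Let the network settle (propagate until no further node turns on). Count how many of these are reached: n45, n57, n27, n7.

1

n59 and n38 are on, so n57 turns on (G5).
No rule produces n45, and it is not given.
n57: reached.
n27 would need n45 (G3), but n45 never turns on.
n7 would need n38 and n27 (G2), but n27 never turns on.
Reached: n57 — 1 of the 4.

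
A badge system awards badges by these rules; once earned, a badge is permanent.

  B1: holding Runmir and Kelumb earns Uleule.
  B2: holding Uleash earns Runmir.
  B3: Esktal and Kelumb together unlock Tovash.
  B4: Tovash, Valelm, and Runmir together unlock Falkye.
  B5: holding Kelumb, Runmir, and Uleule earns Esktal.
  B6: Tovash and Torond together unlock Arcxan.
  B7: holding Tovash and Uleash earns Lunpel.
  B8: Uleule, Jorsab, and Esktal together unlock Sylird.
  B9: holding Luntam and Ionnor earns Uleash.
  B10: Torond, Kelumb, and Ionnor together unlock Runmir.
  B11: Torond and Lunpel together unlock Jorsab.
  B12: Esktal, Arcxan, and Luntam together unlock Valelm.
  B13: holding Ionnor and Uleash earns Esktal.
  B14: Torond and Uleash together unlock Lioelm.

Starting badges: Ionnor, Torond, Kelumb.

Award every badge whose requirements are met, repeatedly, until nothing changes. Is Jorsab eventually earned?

No

Jorsab would need Torond and Lunpel (B11), but Lunpel is never earned.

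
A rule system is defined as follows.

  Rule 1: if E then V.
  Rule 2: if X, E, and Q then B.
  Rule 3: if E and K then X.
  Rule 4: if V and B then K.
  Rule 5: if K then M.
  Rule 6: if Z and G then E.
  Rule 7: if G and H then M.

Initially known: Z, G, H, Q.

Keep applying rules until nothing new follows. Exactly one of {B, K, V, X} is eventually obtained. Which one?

V

Z and G hold, so E follows (Rule 6).
E holds, so V follows (Rule 1).
K would need V and B (Rule 4), but B is never established. X would need E and K (Rule 3), but K is never established. B would need X, E, and Q (Rule 2), but X is never established.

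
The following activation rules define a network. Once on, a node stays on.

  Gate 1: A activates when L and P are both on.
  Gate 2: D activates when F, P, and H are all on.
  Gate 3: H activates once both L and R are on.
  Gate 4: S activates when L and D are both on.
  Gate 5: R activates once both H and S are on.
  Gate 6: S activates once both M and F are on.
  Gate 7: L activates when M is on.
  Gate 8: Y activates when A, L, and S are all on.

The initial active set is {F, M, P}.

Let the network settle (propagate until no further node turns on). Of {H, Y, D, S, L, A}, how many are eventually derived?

4

Gate 7: M on → L on.
M and F are on, so S activates (Gate 6).
L and P are on, so A activates (Gate 1).
A, L, and S are on, so Y activates (Gate 8).
H would need L and R (Gate 3), but R never turns on.
Y: reached.
D would need F, P, and H (Gate 2), but H never turns on.
S: reached.
L: reached.
A: reached.
Reached: Y, S, L, and A — 4 of the 6.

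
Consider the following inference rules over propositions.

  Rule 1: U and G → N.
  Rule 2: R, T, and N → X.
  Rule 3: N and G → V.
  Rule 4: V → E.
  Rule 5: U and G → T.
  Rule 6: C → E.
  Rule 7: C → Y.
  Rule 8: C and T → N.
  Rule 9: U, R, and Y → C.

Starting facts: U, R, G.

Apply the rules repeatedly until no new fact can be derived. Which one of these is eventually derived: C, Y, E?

E

From U and G, Rule 1 gives N.
From N and G, Rule 3 gives V.
From V, Rule 4 gives E.
C would need U, R, and Y (Rule 9), but Y is never established. Y would need C (Rule 7), but C is never established.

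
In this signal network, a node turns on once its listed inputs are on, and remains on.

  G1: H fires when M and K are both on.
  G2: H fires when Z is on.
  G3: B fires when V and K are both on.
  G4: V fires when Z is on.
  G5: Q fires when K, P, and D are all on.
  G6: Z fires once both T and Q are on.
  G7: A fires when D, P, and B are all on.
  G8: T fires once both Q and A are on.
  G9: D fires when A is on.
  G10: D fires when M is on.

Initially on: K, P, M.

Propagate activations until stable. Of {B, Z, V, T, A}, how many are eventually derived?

B would need V and K (G3), but V never turns on.
Z would need T and Q (G6), but T never turns on.
V would need Z (G4), but Z never turns on.
T would need Q and A (G8), but A never turns on.
A would need D, P, and B (G7), but B never turns on.
None of the 5 are reached.

0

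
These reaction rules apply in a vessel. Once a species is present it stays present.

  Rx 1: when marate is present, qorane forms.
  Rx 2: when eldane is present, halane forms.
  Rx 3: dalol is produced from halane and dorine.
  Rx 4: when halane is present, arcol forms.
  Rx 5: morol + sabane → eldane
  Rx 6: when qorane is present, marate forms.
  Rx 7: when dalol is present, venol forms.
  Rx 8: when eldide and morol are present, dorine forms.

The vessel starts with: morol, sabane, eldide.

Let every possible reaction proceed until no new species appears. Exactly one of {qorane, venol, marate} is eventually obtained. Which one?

morol and sabane present → eldane forms (Rx 5).
eldide and morol present → dorine forms (Rx 8).
eldane present → halane forms (Rx 2).
halane and dorine present → dalol forms (Rx 3).
dalol present → venol forms (Rx 7).
qorane would need marate (Rx 1), but marate never forms. marate would need qorane (Rx 6), but qorane never forms.

venol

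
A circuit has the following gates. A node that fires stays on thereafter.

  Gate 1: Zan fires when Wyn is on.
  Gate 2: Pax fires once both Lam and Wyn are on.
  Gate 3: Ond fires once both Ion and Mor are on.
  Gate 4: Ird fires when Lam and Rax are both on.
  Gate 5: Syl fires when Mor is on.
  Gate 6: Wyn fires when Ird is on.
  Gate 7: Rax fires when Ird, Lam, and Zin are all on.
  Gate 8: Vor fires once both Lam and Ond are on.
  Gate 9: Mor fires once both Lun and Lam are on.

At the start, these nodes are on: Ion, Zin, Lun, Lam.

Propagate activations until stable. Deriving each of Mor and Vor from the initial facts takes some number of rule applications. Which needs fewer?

Mor: Gate 9: Lun and Lam on → Mor on. [1 rule application]
Vor: Lun and Lam are on, so Mor fires (Gate 9). Gate 3: Ion and Mor on → Ond on. Lam and Ond are on, so Vor fires (Gate 8). [3 rule applications]
Mor needs fewer.

Mor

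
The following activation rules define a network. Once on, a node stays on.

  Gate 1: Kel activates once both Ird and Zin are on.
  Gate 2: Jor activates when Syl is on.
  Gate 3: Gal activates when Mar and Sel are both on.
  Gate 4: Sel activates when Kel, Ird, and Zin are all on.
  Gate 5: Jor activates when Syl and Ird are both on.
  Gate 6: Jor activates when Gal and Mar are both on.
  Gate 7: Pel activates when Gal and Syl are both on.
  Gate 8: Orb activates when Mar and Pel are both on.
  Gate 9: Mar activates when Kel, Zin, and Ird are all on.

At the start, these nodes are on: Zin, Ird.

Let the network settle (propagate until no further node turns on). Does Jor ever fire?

Yes

Ird and Zin are on, so Kel activates (Gate 1).
Gate 4: Kel, Ird, and Zin on → Sel on.
Kel, Zin, and Ird are on, so Mar activates (Gate 9).
Mar and Sel are on, so Gal activates (Gate 3).
Gal and Mar are on, so Jor activates (Gate 6).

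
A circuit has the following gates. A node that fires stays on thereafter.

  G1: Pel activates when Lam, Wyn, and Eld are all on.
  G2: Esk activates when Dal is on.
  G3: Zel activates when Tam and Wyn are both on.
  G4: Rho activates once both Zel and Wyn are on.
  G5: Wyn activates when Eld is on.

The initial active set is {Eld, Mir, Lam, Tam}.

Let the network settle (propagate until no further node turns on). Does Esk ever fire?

Esk would need Dal (G2), but Dal never turns on.

No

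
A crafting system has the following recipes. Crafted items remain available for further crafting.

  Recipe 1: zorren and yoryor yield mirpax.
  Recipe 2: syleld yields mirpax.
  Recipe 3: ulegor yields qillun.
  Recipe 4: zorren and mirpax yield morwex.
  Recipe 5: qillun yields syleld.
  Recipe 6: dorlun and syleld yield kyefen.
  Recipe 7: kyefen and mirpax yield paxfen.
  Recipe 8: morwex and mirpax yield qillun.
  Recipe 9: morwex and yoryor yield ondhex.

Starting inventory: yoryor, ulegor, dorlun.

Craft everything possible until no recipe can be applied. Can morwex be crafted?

morwex would need zorren and mirpax (Recipe 4), but zorren is never obtained.

No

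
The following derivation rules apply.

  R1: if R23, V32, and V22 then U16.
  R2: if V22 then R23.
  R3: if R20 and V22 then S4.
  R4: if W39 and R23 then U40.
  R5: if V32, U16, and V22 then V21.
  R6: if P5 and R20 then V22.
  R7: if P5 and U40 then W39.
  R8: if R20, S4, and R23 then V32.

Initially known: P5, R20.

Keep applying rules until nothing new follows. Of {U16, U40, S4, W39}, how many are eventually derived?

P5 and R20 hold, so V22 follows (R6).
R20 and V22 hold, so S4 follows (R3).
From V22, R2 gives R23.
R20, S4, and R23 hold, so V32 follows (R8).
From R23, V32, and V22, R1 gives U16.
U16: reached.
U40 would need W39 and R23 (R4), but W39 is never established.
S4: reached.
W39 would need P5 and U40 (R7), but U40 is never established.
Reached: U16 and S4 — 2 of the 4.

2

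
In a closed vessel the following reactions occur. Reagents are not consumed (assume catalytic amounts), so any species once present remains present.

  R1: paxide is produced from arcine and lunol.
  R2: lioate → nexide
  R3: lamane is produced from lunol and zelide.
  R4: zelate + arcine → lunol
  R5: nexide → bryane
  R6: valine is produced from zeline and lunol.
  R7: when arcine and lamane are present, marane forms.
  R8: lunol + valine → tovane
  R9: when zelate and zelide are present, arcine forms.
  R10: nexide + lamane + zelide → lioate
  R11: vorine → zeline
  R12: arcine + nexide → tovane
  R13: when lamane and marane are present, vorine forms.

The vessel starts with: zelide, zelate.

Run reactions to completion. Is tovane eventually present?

zelate and zelide present → arcine forms (R9).
zelate and arcine present → lunol forms (R4).
lunol and zelide present → lamane forms (R3).
arcine and lamane present → marane forms (R7).
lamane and marane present → vorine forms (R13).
vorine present → zeline forms (R11).
zeline and lunol present → valine forms (R6).
lunol and valine present → tovane forms (R8).

Yes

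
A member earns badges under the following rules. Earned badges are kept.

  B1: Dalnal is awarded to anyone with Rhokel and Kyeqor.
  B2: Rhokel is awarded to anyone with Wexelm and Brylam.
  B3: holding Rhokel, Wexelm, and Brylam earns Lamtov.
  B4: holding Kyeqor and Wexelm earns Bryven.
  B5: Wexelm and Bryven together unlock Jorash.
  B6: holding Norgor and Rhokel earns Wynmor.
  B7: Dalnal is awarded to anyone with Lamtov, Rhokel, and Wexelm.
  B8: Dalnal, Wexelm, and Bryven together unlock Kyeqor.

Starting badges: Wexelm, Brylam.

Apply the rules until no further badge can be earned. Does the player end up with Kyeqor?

Kyeqor would need Dalnal, Wexelm, and Bryven (B8), but Bryven is never earned.

No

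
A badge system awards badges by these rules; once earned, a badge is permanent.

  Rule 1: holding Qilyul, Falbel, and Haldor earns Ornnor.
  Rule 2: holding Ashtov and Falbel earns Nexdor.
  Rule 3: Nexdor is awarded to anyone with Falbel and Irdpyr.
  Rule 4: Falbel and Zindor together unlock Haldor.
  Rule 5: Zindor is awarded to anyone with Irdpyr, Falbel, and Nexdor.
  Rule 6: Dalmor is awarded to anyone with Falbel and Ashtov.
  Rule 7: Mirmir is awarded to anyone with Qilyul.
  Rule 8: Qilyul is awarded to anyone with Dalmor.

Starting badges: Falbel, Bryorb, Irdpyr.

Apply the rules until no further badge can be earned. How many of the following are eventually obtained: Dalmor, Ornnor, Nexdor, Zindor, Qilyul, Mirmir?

With Falbel and Irdpyr, Nexdor is earned (Rule 3).
With Irdpyr, Falbel, and Nexdor, Zindor is earned (Rule 5).
Dalmor would need Falbel and Ashtov (Rule 6), but Ashtov is never earned.
Ornnor would need Qilyul, Falbel, and Haldor (Rule 1), but Qilyul is never earned.
Nexdor: reached.
Zindor: reached.
Qilyul would need Dalmor (Rule 8), but Dalmor is never earned.
Mirmir would need Qilyul (Rule 7), but Qilyul is never earned.
Reached: Nexdor and Zindor — 2 of the 6.

2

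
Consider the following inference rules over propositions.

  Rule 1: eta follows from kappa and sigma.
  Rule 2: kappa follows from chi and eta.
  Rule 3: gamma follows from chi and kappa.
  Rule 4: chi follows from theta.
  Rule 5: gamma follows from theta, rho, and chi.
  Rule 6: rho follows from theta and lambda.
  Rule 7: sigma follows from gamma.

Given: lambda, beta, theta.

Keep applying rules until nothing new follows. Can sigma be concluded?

Yes

theta and lambda hold, so rho follows (Rule 6).
theta holds, so chi follows (Rule 4).
theta, rho, and chi hold, so gamma follows (Rule 5).
From gamma, Rule 7 gives sigma.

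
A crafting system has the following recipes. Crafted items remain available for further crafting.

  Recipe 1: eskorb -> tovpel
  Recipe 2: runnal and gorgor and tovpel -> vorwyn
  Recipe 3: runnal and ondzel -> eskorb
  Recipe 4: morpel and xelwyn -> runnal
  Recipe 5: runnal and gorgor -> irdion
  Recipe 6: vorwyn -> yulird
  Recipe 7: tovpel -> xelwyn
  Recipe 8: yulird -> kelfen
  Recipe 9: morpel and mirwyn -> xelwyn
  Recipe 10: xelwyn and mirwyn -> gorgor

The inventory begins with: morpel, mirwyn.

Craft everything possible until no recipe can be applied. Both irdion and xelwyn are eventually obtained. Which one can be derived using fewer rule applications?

xelwyn: morpel and mirwyn -> xelwyn (Recipe 9). [1 rule application]
irdion: morpel and mirwyn -> xelwyn (Recipe 9). Using Recipe 10, xelwyn and mirwyn make gorgor. morpel and xelwyn -> runnal (Recipe 4). runnal and gorgor -> irdion (Recipe 5). [4 rule applications]
xelwyn needs fewer.

xelwyn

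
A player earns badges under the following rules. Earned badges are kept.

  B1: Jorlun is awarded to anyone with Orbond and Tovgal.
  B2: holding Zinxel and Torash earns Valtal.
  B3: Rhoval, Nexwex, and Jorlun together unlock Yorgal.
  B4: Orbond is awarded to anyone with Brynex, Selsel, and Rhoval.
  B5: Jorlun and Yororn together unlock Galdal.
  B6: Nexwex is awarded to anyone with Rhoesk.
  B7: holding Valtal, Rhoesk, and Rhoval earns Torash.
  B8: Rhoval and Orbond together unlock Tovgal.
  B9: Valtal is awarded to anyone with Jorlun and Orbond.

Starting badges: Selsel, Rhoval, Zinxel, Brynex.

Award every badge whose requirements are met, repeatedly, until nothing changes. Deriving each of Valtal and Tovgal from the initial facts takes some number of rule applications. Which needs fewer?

Tovgal

Tovgal: With Brynex, Selsel, and Rhoval, Orbond is earned (B4). With Rhoval and Orbond, Tovgal is earned (B8). [2 rule applications]
Valtal: With Brynex, Selsel, and Rhoval, Orbond is earned (B4). With Rhoval and Orbond, Tovgal is earned (B8). With Orbond and Tovgal, Jorlun is earned (B1). With Jorlun and Orbond, Valtal is earned (B9). [4 rule applications]
Tovgal needs fewer.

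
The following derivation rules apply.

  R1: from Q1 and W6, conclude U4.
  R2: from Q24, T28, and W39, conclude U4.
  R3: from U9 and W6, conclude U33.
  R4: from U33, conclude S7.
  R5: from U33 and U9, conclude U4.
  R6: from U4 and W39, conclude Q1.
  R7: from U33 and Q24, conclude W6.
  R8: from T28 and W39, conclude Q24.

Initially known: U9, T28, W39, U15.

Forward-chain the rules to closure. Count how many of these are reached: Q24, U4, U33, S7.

2

From T28 and W39, R8 gives Q24.
Q24, T28, and W39 hold, so U4 follows (R2).
Q24: reached.
U4: reached.
U33 would need U9 and W6 (R3), but W6 is never established.
S7 would need U33 (R4), but U33 is never established.
Reached: Q24 and U4 — 2 of the 4.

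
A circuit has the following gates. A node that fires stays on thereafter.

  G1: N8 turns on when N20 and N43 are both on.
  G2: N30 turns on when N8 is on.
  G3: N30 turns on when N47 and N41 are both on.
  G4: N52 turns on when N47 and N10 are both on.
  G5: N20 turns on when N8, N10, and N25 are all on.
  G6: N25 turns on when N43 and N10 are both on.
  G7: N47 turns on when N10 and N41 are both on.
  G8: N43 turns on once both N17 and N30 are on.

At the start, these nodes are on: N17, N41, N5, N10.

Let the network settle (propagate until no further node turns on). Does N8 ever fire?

No

N8 would need N20 and N43 (G1), but N20 never turns on.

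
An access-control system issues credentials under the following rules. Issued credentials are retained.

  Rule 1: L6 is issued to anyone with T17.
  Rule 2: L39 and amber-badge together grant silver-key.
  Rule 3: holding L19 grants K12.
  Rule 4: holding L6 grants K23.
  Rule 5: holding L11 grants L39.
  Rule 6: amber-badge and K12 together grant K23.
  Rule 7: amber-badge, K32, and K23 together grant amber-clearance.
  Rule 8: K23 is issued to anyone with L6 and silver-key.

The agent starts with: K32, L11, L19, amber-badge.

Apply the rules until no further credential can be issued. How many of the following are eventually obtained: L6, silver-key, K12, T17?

2

Holding L11 grants L39 (Rule 5).
Holding L19 grants K12 (Rule 3).
Holding L39 and amber-badge grants silver-key (Rule 2).
L6 would need T17 (Rule 1), but T17 is never granted.
silver-key: reached.
K12: reached.
No rule produces T17, and it is not given.
Reached: silver-key and K12 — 2 of the 4.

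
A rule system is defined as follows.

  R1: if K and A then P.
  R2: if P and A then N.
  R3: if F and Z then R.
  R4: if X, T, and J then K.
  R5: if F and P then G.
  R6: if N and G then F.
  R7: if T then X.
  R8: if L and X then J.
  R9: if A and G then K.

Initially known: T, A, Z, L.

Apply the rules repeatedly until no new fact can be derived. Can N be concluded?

T holds, so X follows (R7).
L and X hold, so J follows (R8).
X, T, and J hold, so K follows (R4).
K and A hold, so P follows (R1).
P and A hold, so N follows (R2).

Yes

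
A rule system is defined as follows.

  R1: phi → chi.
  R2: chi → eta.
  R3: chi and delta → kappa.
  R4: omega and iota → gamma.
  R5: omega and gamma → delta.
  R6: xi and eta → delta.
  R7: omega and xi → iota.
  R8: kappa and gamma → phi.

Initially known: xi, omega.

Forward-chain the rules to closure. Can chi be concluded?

No

chi would need phi (R1), but phi is never established.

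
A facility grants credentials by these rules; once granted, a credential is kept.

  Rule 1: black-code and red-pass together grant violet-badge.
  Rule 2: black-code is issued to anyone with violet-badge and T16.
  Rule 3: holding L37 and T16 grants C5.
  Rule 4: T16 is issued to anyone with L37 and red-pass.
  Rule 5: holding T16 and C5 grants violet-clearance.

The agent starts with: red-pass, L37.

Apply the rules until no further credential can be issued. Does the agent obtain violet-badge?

violet-badge would need black-code and red-pass (Rule 1), but black-code is never granted.

No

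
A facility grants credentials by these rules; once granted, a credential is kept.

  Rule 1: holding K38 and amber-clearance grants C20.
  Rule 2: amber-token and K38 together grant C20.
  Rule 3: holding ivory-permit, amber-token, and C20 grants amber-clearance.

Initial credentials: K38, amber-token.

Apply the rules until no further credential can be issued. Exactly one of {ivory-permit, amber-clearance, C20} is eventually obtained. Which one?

C20

Holding amber-token and K38 grants C20 (Rule 2).
No rule produces ivory-permit, and it is not given. amber-clearance would need ivory-permit, amber-token, and C20 (Rule 3), but ivory-permit is never granted.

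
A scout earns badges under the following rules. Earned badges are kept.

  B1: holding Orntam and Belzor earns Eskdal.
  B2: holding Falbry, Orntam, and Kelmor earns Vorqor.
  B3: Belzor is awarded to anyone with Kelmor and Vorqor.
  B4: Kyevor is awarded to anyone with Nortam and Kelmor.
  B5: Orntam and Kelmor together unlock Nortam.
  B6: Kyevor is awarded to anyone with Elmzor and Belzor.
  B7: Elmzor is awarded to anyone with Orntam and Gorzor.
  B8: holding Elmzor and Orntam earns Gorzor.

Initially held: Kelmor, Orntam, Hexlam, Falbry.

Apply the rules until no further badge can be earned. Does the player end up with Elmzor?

Elmzor would need Orntam and Gorzor (B7), but Gorzor is never earned.

No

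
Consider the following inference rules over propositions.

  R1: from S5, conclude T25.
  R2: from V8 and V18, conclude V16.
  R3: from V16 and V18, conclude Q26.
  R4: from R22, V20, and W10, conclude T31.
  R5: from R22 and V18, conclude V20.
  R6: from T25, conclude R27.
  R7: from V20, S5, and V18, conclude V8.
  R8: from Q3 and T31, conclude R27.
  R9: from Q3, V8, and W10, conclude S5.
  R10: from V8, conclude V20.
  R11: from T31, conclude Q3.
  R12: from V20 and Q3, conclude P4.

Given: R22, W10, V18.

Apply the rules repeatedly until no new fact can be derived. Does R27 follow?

From R22 and V18, R5 gives V20.
R22, V20, and W10 hold, so T31 follows (R4).
T31 holds, so Q3 follows (R11).
Q3 and T31 hold, so R27 follows (R8).

Yes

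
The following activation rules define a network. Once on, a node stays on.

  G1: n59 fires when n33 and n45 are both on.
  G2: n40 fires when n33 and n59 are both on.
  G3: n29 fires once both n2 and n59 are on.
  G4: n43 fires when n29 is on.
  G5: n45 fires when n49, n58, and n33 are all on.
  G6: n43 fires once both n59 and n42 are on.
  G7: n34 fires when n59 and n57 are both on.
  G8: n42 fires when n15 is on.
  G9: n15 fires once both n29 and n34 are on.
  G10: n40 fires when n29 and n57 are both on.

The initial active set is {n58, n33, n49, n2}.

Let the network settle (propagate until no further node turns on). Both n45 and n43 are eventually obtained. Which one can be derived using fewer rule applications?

n45

n45: n49, n58, and n33 are on, so n45 fires (G5). [1 rule application]
n43: n49, n58, and n33 are on, so n45 fires (G5). n33 and n45 are on, so n59 fires (G1). G3: n2 and n59 on → n29 on. G4: n29 on → n43 on. [4 rule applications]
n45 needs fewer.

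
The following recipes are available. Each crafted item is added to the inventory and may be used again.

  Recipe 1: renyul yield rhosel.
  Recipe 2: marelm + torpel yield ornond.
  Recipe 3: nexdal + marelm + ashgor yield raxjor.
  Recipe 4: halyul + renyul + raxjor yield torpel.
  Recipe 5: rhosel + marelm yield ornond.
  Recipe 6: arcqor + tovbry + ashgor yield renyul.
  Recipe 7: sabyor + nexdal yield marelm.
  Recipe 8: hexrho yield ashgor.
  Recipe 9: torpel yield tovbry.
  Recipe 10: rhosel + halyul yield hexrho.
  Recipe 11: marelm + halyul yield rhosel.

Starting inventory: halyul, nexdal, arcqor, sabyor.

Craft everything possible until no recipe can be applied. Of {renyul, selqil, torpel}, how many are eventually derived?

renyul would need arcqor, tovbry, and ashgor (Recipe 6), but tovbry is never obtained.
No rule produces selqil, and it is not given.
torpel would need halyul, renyul, and raxjor (Recipe 4), but renyul is never obtained.
None of the 3 are reached.

0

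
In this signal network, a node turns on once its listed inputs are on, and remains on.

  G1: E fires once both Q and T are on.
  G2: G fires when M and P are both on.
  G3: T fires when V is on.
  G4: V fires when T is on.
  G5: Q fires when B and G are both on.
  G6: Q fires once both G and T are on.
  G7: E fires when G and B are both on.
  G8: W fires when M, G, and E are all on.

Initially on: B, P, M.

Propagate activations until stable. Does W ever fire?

Yes

G2: M and P on → G on.
G and B are on, so E fires (G7).
M, G, and E are on, so W fires (G8).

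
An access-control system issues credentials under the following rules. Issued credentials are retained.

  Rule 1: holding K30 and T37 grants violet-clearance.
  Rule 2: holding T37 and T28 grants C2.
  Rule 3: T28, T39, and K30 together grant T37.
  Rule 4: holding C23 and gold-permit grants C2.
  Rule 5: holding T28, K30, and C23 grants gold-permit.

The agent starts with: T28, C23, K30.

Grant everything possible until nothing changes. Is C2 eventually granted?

Yes

Holding T28, K30, and C23 grants gold-permit (Rule 5).
Holding C23 and gold-permit grants C2 (Rule 4).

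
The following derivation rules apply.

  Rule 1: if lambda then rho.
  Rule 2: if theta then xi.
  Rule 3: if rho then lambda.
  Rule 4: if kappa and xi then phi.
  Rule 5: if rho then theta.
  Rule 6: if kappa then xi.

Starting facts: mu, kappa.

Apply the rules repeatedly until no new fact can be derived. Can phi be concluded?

From kappa, Rule 6 gives xi.
kappa and xi hold, so phi follows (Rule 4).

Yes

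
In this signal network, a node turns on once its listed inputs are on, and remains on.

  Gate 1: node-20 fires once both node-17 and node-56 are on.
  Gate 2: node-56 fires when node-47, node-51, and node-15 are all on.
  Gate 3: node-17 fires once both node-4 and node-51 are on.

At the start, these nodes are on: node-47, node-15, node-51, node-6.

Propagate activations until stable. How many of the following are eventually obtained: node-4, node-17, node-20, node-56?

node-47, node-51, and node-15 are on, so node-56 fires (Gate 2).
No rule produces node-4, and it is not given.
node-17 would need node-4 and node-51 (Gate 3), but node-4 never turns on.
node-20 would need node-17 and node-56 (Gate 1), but node-17 never turns on.
node-56: reached.
Reached: node-56 — 1 of the 4.

1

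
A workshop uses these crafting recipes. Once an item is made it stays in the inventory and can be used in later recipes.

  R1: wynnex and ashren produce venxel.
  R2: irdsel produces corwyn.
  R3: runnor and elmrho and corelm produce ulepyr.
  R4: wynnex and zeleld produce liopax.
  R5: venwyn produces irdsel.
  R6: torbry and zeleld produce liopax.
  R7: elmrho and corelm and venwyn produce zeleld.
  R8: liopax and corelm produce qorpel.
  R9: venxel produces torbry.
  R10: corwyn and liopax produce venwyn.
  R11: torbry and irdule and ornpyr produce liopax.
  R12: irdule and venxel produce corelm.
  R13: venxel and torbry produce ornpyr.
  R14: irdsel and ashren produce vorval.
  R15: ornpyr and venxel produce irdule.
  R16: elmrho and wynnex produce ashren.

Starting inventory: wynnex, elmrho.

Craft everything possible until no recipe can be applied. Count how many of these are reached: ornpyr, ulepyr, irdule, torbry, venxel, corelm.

elmrho and wynnex → ashren (R16).
Using R1, wynnex and ashren make venxel.
Using R9, venxel makes torbry.
venxel and torbry → ornpyr (R13).
Using R15, ornpyr and venxel make irdule.
irdule and venxel → corelm (R12).
ornpyr: reached.
ulepyr would need runnor, elmrho, and corelm (R3), but runnor is never obtained.
irdule: reached.
torbry: reached.
venxel: reached.
corelm: reached.
Reached: ornpyr, irdule, torbry, venxel, and corelm — 5 of the 6.

5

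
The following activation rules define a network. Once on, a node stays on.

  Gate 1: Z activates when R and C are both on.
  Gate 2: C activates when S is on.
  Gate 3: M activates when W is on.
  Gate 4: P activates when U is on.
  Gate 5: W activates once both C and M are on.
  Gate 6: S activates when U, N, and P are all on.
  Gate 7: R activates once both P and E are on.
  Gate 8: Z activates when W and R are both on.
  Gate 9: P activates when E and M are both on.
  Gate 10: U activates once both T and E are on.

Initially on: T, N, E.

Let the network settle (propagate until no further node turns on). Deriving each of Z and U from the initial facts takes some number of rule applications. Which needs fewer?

U

U: T and E are on, so U activates (Gate 10). [1 rule application]
Z: Gate 10: T and E on → U on. Gate 4: U on → P on. Gate 6: U, N, and P on → S on. P and E are on, so R activates (Gate 7). Gate 2: S on → C on. R and C are on, so Z activates (Gate 1). [6 rule applications]
U needs fewer.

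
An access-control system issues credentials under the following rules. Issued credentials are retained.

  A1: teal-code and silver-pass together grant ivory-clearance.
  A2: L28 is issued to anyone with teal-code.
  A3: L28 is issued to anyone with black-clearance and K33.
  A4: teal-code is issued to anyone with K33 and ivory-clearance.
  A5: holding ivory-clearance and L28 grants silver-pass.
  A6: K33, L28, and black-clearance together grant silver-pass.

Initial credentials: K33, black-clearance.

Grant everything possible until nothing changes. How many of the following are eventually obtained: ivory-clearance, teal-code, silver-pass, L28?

Holding black-clearance and K33 grants L28 (A3).
Holding K33, L28, and black-clearance grants silver-pass (A6).
ivory-clearance would need teal-code and silver-pass (A1), but teal-code is never granted.
teal-code would need K33 and ivory-clearance (A4), but ivory-clearance is never granted.
silver-pass: reached.
L28: reached.
Reached: silver-pass and L28 — 2 of the 4.

2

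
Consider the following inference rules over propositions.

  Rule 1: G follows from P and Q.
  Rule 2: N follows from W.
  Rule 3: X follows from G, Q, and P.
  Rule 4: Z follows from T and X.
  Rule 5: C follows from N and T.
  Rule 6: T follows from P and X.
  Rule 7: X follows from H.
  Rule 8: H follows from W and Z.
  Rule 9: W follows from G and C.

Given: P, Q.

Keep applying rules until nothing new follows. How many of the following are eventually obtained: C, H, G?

1

From P and Q, Rule 1 gives G.
C would need N and T (Rule 5), but N is never established.
H would need W and Z (Rule 8), but W is never established.
G: reached.
Reached: G — 1 of the 3.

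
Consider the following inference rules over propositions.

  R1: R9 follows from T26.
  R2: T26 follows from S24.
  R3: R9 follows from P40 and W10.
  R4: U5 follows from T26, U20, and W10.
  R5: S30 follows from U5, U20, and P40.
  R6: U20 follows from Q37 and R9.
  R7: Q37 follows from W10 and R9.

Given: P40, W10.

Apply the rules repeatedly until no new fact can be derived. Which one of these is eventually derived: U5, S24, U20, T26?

From P40 and W10, R3 gives R9.
W10 and R9 hold, so Q37 follows (R7).
Q37 and R9 hold, so U20 follows (R6).
U5 would need T26, U20, and W10 (R4), but T26 is never established. No rule produces S24, and it is not given. T26 would need S24 (R2), but S24 is never established.

U20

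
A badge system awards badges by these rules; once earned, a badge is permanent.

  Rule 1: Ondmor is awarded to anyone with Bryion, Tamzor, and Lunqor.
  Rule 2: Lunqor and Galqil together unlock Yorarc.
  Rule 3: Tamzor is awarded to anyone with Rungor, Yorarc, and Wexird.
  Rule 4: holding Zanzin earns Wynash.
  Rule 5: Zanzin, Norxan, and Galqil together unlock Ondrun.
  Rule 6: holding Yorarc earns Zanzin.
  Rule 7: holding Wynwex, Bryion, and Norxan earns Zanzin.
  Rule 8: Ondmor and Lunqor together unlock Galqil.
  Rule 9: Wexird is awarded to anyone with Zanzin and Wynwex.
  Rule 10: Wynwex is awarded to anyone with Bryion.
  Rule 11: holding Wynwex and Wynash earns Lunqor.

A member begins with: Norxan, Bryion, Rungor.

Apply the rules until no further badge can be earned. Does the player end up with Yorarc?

Yorarc would need Lunqor and Galqil (Rule 2), but Galqil is never earned.

No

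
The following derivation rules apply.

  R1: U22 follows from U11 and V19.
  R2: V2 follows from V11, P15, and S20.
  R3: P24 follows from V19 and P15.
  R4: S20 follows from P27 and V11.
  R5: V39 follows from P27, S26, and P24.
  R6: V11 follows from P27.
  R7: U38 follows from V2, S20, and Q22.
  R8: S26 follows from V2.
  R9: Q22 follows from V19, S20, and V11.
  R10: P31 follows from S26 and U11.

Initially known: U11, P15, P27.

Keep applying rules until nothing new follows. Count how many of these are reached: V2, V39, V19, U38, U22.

P27 holds, so V11 follows (R6).
P27 and V11 hold, so S20 follows (R4).
From V11, P15, and S20, R2 gives V2.
V2: reached.
V39 would need P27, S26, and P24 (R5), but P24 is never established.
No rule produces V19, and it is not given.
U38 would need V2, S20, and Q22 (R7), but Q22 is never established.
U22 would need U11 and V19 (R1), but V19 is never established.
Reached: V2 — 1 of the 5.

1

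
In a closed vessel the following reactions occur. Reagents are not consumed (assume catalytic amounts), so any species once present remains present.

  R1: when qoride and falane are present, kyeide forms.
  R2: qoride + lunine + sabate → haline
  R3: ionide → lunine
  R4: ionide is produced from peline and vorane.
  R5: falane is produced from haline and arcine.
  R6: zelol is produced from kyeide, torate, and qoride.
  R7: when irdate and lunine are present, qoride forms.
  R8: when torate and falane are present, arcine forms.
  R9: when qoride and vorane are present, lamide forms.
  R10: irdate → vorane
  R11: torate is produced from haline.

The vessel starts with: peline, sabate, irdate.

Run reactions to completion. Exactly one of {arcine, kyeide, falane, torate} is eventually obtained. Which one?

irdate present → vorane forms (R10).
peline and vorane present → ionide forms (R4).
ionide present → lunine forms (R3).
irdate and lunine present → qoride forms (R7).
qoride, lunine, and sabate present → haline forms (R2).
haline present → torate forms (R11).
arcine would need torate and falane (R8), but falane never forms. falane would need haline and arcine (R5), but arcine never forms. kyeide would need qoride and falane (R1), but falane never forms.

torate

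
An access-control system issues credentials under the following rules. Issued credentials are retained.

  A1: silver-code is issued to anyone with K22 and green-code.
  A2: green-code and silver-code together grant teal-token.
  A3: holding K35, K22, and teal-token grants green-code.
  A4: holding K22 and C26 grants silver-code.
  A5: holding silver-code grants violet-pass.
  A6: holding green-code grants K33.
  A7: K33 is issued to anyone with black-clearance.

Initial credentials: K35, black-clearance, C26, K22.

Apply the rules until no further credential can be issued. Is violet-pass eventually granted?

Holding K22 and C26 grants silver-code (A4).
Holding silver-code grants violet-pass (A5).

Yes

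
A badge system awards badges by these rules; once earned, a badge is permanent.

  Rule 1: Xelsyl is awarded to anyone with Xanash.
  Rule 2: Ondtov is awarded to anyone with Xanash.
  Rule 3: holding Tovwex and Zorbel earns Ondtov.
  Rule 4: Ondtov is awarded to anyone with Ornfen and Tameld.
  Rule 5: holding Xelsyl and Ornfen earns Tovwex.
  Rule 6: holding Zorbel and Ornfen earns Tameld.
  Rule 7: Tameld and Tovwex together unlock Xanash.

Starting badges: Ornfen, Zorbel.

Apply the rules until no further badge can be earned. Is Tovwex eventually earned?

Tovwex would need Xelsyl and Ornfen (Rule 5), but Xelsyl is never earned.

No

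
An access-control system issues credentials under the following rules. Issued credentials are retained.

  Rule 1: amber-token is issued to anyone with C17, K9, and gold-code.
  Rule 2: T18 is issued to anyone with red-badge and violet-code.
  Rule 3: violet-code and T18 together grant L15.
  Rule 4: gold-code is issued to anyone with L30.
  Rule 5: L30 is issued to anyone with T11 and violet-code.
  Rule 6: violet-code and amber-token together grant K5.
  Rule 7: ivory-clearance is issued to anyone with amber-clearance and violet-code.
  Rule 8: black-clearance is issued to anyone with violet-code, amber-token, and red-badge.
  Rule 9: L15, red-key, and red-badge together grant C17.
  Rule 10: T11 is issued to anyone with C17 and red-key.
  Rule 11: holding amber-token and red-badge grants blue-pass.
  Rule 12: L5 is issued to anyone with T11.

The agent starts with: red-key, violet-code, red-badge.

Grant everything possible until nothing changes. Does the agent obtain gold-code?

Holding red-badge and violet-code grants T18 (Rule 2).
Holding violet-code and T18 grants L15 (Rule 3).
Holding L15, red-key, and red-badge grants C17 (Rule 9).
Holding C17 and red-key grants T11 (Rule 10).
Holding T11 and violet-code grants L30 (Rule 5).
Holding L30 grants gold-code (Rule 4).

Yes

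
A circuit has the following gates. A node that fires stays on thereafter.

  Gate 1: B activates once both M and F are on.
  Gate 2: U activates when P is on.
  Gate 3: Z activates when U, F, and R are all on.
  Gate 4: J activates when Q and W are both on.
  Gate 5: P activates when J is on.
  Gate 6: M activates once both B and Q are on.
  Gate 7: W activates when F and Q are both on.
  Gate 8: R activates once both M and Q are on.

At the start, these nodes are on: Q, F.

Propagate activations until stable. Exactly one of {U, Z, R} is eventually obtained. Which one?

F and Q are on, so W activates (Gate 7).
Q and W are on, so J activates (Gate 4).
J is on, so P activates (Gate 5).
P is on, so U activates (Gate 2).
Z would need U, F, and R (Gate 3), but R never turns on. R would need M and Q (Gate 8), but M never turns on.

U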